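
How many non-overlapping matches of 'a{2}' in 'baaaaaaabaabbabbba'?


Pattern 'a{2}' matches exactly 2 consecutive a's (greedy, non-overlapping).
String: 'baaaaaaabaabbabbba'
Scanning for runs of a's:
  Run at pos 1: 'aaaaaaa' (length 7) -> 3 match(es)
  Run at pos 9: 'aa' (length 2) -> 1 match(es)
  Run at pos 13: 'a' (length 1) -> 0 match(es)
  Run at pos 17: 'a' (length 1) -> 0 match(es)
Matches found: ['aa', 'aa', 'aa', 'aa']
Total: 4

4


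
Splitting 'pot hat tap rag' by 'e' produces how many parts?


Splitting by 'e' breaks the string at each occurrence of the separator.
Text: 'pot hat tap rag'
Parts after split:
  Part 1: 'pot hat tap rag'
Total parts: 1

1


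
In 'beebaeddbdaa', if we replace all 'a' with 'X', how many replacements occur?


re.sub('a', 'X', text) replaces every occurrence of 'a' with 'X'.
Text: 'beebaeddbdaa'
Scanning for 'a':
  pos 4: 'a' -> replacement #1
  pos 10: 'a' -> replacement #2
  pos 11: 'a' -> replacement #3
Total replacements: 3

3


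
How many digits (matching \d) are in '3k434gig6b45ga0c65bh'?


\d matches any digit 0-9.
Scanning '3k434gig6b45ga0c65bh':
  pos 0: '3' -> DIGIT
  pos 2: '4' -> DIGIT
  pos 3: '3' -> DIGIT
  pos 4: '4' -> DIGIT
  pos 8: '6' -> DIGIT
  pos 10: '4' -> DIGIT
  pos 11: '5' -> DIGIT
  pos 14: '0' -> DIGIT
  pos 16: '6' -> DIGIT
  pos 17: '5' -> DIGIT
Digits found: ['3', '4', '3', '4', '6', '4', '5', '0', '6', '5']
Total: 10

10


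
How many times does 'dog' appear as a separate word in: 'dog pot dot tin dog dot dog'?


Scanning each word for exact match 'dog':
  Word 1: 'dog' -> MATCH
  Word 2: 'pot' -> no
  Word 3: 'dot' -> no
  Word 4: 'tin' -> no
  Word 5: 'dog' -> MATCH
  Word 6: 'dot' -> no
  Word 7: 'dog' -> MATCH
Total matches: 3

3


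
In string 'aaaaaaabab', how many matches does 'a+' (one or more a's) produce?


Pattern 'a+' matches one or more consecutive a's.
String: 'aaaaaaabab'
Scanning for runs of a:
  Match 1: 'aaaaaaa' (length 7)
  Match 2: 'a' (length 1)
Total matches: 2

2


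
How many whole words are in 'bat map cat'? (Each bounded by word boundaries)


Word boundaries (\b) mark the start/end of each word.
Text: 'bat map cat'
Splitting by whitespace:
  Word 1: 'bat'
  Word 2: 'map'
  Word 3: 'cat'
Total whole words: 3

3


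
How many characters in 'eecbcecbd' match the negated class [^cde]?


Negated class [^cde] matches any char NOT in {c, d, e}
Scanning 'eecbcecbd':
  pos 0: 'e' -> no (excluded)
  pos 1: 'e' -> no (excluded)
  pos 2: 'c' -> no (excluded)
  pos 3: 'b' -> MATCH
  pos 4: 'c' -> no (excluded)
  pos 5: 'e' -> no (excluded)
  pos 6: 'c' -> no (excluded)
  pos 7: 'b' -> MATCH
  pos 8: 'd' -> no (excluded)
Total matches: 2

2


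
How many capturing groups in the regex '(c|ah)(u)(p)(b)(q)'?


To count capturing groups, count each '(' that starts a group.
Pattern: '(c|ah)(u)(p)(b)(q)'
Walking through the pattern:
  Position 0: '(' -> group #1
  Position 6: '(' -> group #2
  Position 9: '(' -> group #3
  Position 12: '(' -> group #4
  Position 15: '(' -> group #5
Total capturing groups: 5

5


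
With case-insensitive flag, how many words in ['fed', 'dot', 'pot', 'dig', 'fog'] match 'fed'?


Case-insensitive matching: compare each word's lowercase form to 'fed'.
  'fed' -> lower='fed' -> MATCH
  'dot' -> lower='dot' -> no
  'pot' -> lower='pot' -> no
  'dig' -> lower='dig' -> no
  'fog' -> lower='fog' -> no
Matches: ['fed']
Count: 1

1


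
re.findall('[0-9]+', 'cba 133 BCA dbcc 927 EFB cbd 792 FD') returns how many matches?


Pattern '[0-9]+' finds one or more digits.
Text: 'cba 133 BCA dbcc 927 EFB cbd 792 FD'
Scanning for matches:
  Match 1: '133'
  Match 2: '927'
  Match 3: '792'
Total matches: 3

3


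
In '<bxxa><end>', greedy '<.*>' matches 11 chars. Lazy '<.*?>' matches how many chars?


Greedy '<.*>' tries to match as MUCH as possible.
Lazy '<.*?>' tries to match as LITTLE as possible.

String: '<bxxa><end>'
Greedy '<.*>' starts at first '<' and extends to the LAST '>': '<bxxa><end>' (11 chars)
Lazy '<.*?>' starts at first '<' and stops at the FIRST '>': '<bxxa>' (6 chars)

6


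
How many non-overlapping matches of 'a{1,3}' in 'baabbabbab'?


Pattern 'a{1,3}' matches between 1 and 3 consecutive a's (greedy).
String: 'baabbabbab'
Finding runs of a's and applying greedy matching:
  Run at pos 1: 'aa' (length 2)
  Run at pos 5: 'a' (length 1)
  Run at pos 8: 'a' (length 1)
Matches: ['aa', 'a', 'a']
Count: 3

3


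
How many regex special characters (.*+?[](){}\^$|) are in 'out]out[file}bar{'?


Regex special characters are: . * + ? [ ] ( ) { } \ ^ $ |
Scanning 'out]out[file}bar{':
  pos 3: ']' -> SPECIAL
  pos 7: '[' -> SPECIAL
  pos 12: '}' -> SPECIAL
  pos 16: '{' -> SPECIAL
Special chars found: [']', '[', '}', '{']
Total: 4

4


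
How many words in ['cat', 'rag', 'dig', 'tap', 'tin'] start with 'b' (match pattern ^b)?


Pattern ^b anchors to start of word. Check which words begin with 'b':
  'cat' -> no
  'rag' -> no
  'dig' -> no
  'tap' -> no
  'tin' -> no
Matching words: []
Count: 0

0


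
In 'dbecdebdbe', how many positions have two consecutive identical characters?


Looking for consecutive identical characters in 'dbecdebdbe':
  pos 0-1: 'd' vs 'b' -> different
  pos 1-2: 'b' vs 'e' -> different
  pos 2-3: 'e' vs 'c' -> different
  pos 3-4: 'c' vs 'd' -> different
  pos 4-5: 'd' vs 'e' -> different
  pos 5-6: 'e' vs 'b' -> different
  pos 6-7: 'b' vs 'd' -> different
  pos 7-8: 'd' vs 'b' -> different
  pos 8-9: 'b' vs 'e' -> different
Consecutive identical pairs: []
Count: 0

0


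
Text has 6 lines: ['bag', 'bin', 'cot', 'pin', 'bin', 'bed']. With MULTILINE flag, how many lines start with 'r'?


With MULTILINE flag, ^ matches the start of each line.
Lines: ['bag', 'bin', 'cot', 'pin', 'bin', 'bed']
Checking which lines start with 'r':
  Line 1: 'bag' -> no
  Line 2: 'bin' -> no
  Line 3: 'cot' -> no
  Line 4: 'pin' -> no
  Line 5: 'bin' -> no
  Line 6: 'bed' -> no
Matching lines: []
Count: 0

0


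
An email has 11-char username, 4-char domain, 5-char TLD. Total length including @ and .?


An email address has format: username@domain.tld
Username length: 11
'@' character: 1
Domain length: 4
'.' character: 1
TLD length: 5
Total = 11 + 1 + 4 + 1 + 5 = 22

22


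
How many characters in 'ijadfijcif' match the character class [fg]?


Character class [fg] matches any of: {f, g}
Scanning string 'ijadfijcif' character by character:
  pos 0: 'i' -> no
  pos 1: 'j' -> no
  pos 2: 'a' -> no
  pos 3: 'd' -> no
  pos 4: 'f' -> MATCH
  pos 5: 'i' -> no
  pos 6: 'j' -> no
  pos 7: 'c' -> no
  pos 8: 'i' -> no
  pos 9: 'f' -> MATCH
Total matches: 2

2


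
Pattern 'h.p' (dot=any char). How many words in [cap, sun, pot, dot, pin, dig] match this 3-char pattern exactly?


Pattern 'h.p' means: starts with 'h', any single char, ends with 'p'.
Checking each word (must be exactly 3 chars):
  'cap' (len=3): no
  'sun' (len=3): no
  'pot' (len=3): no
  'dot' (len=3): no
  'pin' (len=3): no
  'dig' (len=3): no
Matching words: []
Total: 0

0


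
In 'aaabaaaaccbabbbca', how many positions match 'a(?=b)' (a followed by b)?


Lookahead 'a(?=b)' matches 'a' only when followed by 'b'.
String: 'aaabaaaaccbabbbca'
Checking each position where char is 'a':
  pos 0: 'a' -> no (next='a')
  pos 1: 'a' -> no (next='a')
  pos 2: 'a' -> MATCH (next='b')
  pos 4: 'a' -> no (next='a')
  pos 5: 'a' -> no (next='a')
  pos 6: 'a' -> no (next='a')
  pos 7: 'a' -> no (next='c')
  pos 11: 'a' -> MATCH (next='b')
Matching positions: [2, 11]
Count: 2

2


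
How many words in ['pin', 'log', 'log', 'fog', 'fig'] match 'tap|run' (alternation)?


Alternation 'tap|run' matches either 'tap' or 'run'.
Checking each word:
  'pin' -> no
  'log' -> no
  'log' -> no
  'fog' -> no
  'fig' -> no
Matches: []
Count: 0

0


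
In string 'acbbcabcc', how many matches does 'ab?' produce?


Pattern 'ab?' matches 'a' optionally followed by 'b'.
String: 'acbbcabcc'
Scanning left to right for 'a' then checking next char:
  Match 1: 'a' (a not followed by b)
  Match 2: 'ab' (a followed by b)
Total matches: 2

2


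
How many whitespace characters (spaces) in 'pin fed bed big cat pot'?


\s matches whitespace characters (spaces, tabs, etc.).
Text: 'pin fed bed big cat pot'
This text has 6 words separated by spaces.
Number of spaces = number of words - 1 = 6 - 1 = 5

5


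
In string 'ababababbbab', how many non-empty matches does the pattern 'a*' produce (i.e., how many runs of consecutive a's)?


Pattern 'a*' matches zero or more a's. We want non-empty runs of consecutive a's.
String: 'ababababbbab'
Walking through the string to find runs of a's:
  Run 1: positions 0-0 -> 'a'
  Run 2: positions 2-2 -> 'a'
  Run 3: positions 4-4 -> 'a'
  Run 4: positions 6-6 -> 'a'
  Run 5: positions 10-10 -> 'a'
Non-empty runs found: ['a', 'a', 'a', 'a', 'a']
Count: 5

5


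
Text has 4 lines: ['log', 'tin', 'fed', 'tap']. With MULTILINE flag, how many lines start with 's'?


With MULTILINE flag, ^ matches the start of each line.
Lines: ['log', 'tin', 'fed', 'tap']
Checking which lines start with 's':
  Line 1: 'log' -> no
  Line 2: 'tin' -> no
  Line 3: 'fed' -> no
  Line 4: 'tap' -> no
Matching lines: []
Count: 0

0


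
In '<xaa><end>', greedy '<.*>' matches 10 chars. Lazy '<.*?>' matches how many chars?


Greedy '<.*>' tries to match as MUCH as possible.
Lazy '<.*?>' tries to match as LITTLE as possible.

String: '<xaa><end>'
Greedy '<.*>' starts at first '<' and extends to the LAST '>': '<xaa><end>' (10 chars)
Lazy '<.*?>' starts at first '<' and stops at the FIRST '>': '<xaa>' (5 chars)

5


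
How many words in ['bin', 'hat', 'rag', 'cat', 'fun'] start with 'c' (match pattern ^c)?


Pattern ^c anchors to start of word. Check which words begin with 'c':
  'bin' -> no
  'hat' -> no
  'rag' -> no
  'cat' -> MATCH (starts with 'c')
  'fun' -> no
Matching words: ['cat']
Count: 1

1


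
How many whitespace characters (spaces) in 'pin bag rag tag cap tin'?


\s matches whitespace characters (spaces, tabs, etc.).
Text: 'pin bag rag tag cap tin'
This text has 6 words separated by spaces.
Number of spaces = number of words - 1 = 6 - 1 = 5

5


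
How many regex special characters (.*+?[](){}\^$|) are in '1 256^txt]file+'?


Regex special characters are: . * + ? [ ] ( ) { } \ ^ $ |
Scanning '1 256^txt]file+':
  pos 5: '^' -> SPECIAL
  pos 9: ']' -> SPECIAL
  pos 14: '+' -> SPECIAL
Special chars found: ['^', ']', '+']
Total: 3

3


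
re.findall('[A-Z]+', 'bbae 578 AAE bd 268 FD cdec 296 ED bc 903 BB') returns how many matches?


Pattern '[A-Z]+' finds one or more uppercase letters.
Text: 'bbae 578 AAE bd 268 FD cdec 296 ED bc 903 BB'
Scanning for matches:
  Match 1: 'AAE'
  Match 2: 'FD'
  Match 3: 'ED'
  Match 4: 'BB'
Total matches: 4

4


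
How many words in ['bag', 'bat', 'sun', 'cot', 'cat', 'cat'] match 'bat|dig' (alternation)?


Alternation 'bat|dig' matches either 'bat' or 'dig'.
Checking each word:
  'bag' -> no
  'bat' -> MATCH
  'sun' -> no
  'cot' -> no
  'cat' -> no
  'cat' -> no
Matches: ['bat']
Count: 1

1


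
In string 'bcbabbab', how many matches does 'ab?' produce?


Pattern 'ab?' matches 'a' optionally followed by 'b'.
String: 'bcbabbab'
Scanning left to right for 'a' then checking next char:
  Match 1: 'ab' (a followed by b)
  Match 2: 'ab' (a followed by b)
Total matches: 2

2


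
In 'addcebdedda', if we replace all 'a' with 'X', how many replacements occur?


re.sub('a', 'X', text) replaces every occurrence of 'a' with 'X'.
Text: 'addcebdedda'
Scanning for 'a':
  pos 0: 'a' -> replacement #1
  pos 10: 'a' -> replacement #2
Total replacements: 2

2


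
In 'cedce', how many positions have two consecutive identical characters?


Looking for consecutive identical characters in 'cedce':
  pos 0-1: 'c' vs 'e' -> different
  pos 1-2: 'e' vs 'd' -> different
  pos 2-3: 'd' vs 'c' -> different
  pos 3-4: 'c' vs 'e' -> different
Consecutive identical pairs: []
Count: 0

0


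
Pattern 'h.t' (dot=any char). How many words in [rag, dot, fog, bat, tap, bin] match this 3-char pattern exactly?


Pattern 'h.t' means: starts with 'h', any single char, ends with 't'.
Checking each word (must be exactly 3 chars):
  'rag' (len=3): no
  'dot' (len=3): no
  'fog' (len=3): no
  'bat' (len=3): no
  'tap' (len=3): no
  'bin' (len=3): no
Matching words: []
Total: 0

0


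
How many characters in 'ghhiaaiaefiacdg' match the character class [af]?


Character class [af] matches any of: {a, f}
Scanning string 'ghhiaaiaefiacdg' character by character:
  pos 0: 'g' -> no
  pos 1: 'h' -> no
  pos 2: 'h' -> no
  pos 3: 'i' -> no
  pos 4: 'a' -> MATCH
  pos 5: 'a' -> MATCH
  pos 6: 'i' -> no
  pos 7: 'a' -> MATCH
  pos 8: 'e' -> no
  pos 9: 'f' -> MATCH
  pos 10: 'i' -> no
  pos 11: 'a' -> MATCH
  pos 12: 'c' -> no
  pos 13: 'd' -> no
  pos 14: 'g' -> no
Total matches: 5

5


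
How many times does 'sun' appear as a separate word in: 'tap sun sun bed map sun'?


Scanning each word for exact match 'sun':
  Word 1: 'tap' -> no
  Word 2: 'sun' -> MATCH
  Word 3: 'sun' -> MATCH
  Word 4: 'bed' -> no
  Word 5: 'map' -> no
  Word 6: 'sun' -> MATCH
Total matches: 3

3


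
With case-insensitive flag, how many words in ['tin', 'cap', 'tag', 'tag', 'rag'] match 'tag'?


Case-insensitive matching: compare each word's lowercase form to 'tag'.
  'tin' -> lower='tin' -> no
  'cap' -> lower='cap' -> no
  'tag' -> lower='tag' -> MATCH
  'tag' -> lower='tag' -> MATCH
  'rag' -> lower='rag' -> no
Matches: ['tag', 'tag']
Count: 2

2


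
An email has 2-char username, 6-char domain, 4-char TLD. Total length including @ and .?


An email address has format: username@domain.tld
Username length: 2
'@' character: 1
Domain length: 6
'.' character: 1
TLD length: 4
Total = 2 + 1 + 6 + 1 + 4 = 14

14


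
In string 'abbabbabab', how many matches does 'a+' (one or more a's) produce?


Pattern 'a+' matches one or more consecutive a's.
String: 'abbabbabab'
Scanning for runs of a:
  Match 1: 'a' (length 1)
  Match 2: 'a' (length 1)
  Match 3: 'a' (length 1)
  Match 4: 'a' (length 1)
Total matches: 4

4


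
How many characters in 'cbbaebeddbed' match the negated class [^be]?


Negated class [^be] matches any char NOT in {b, e}
Scanning 'cbbaebeddbed':
  pos 0: 'c' -> MATCH
  pos 1: 'b' -> no (excluded)
  pos 2: 'b' -> no (excluded)
  pos 3: 'a' -> MATCH
  pos 4: 'e' -> no (excluded)
  pos 5: 'b' -> no (excluded)
  pos 6: 'e' -> no (excluded)
  pos 7: 'd' -> MATCH
  pos 8: 'd' -> MATCH
  pos 9: 'b' -> no (excluded)
  pos 10: 'e' -> no (excluded)
  pos 11: 'd' -> MATCH
Total matches: 5

5


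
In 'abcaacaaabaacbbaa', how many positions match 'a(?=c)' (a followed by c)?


Lookahead 'a(?=c)' matches 'a' only when followed by 'c'.
String: 'abcaacaaabaacbbaa'
Checking each position where char is 'a':
  pos 0: 'a' -> no (next='b')
  pos 3: 'a' -> no (next='a')
  pos 4: 'a' -> MATCH (next='c')
  pos 6: 'a' -> no (next='a')
  pos 7: 'a' -> no (next='a')
  pos 8: 'a' -> no (next='b')
  pos 10: 'a' -> no (next='a')
  pos 11: 'a' -> MATCH (next='c')
  pos 15: 'a' -> no (next='a')
Matching positions: [4, 11]
Count: 2

2


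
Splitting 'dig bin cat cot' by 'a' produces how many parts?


Splitting by 'a' breaks the string at each occurrence of the separator.
Text: 'dig bin cat cot'
Parts after split:
  Part 1: 'dig bin c'
  Part 2: 't cot'
Total parts: 2

2


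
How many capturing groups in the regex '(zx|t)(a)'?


To count capturing groups, count each '(' that starts a group.
Pattern: '(zx|t)(a)'
Walking through the pattern:
  Position 0: '(' -> group #1
  Position 6: '(' -> group #2
Total capturing groups: 2

2


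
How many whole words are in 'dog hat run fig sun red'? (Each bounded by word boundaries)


Word boundaries (\b) mark the start/end of each word.
Text: 'dog hat run fig sun red'
Splitting by whitespace:
  Word 1: 'dog'
  Word 2: 'hat'
  Word 3: 'run'
  Word 4: 'fig'
  Word 5: 'sun'
  Word 6: 'red'
Total whole words: 6

6


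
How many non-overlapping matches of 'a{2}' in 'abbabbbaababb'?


Pattern 'a{2}' matches exactly 2 consecutive a's (greedy, non-overlapping).
String: 'abbabbbaababb'
Scanning for runs of a's:
  Run at pos 0: 'a' (length 1) -> 0 match(es)
  Run at pos 3: 'a' (length 1) -> 0 match(es)
  Run at pos 7: 'aa' (length 2) -> 1 match(es)
  Run at pos 10: 'a' (length 1) -> 0 match(es)
Matches found: ['aa']
Total: 1

1


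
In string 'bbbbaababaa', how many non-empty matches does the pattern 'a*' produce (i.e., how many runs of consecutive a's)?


Pattern 'a*' matches zero or more a's. We want non-empty runs of consecutive a's.
String: 'bbbbaababaa'
Walking through the string to find runs of a's:
  Run 1: positions 4-5 -> 'aa'
  Run 2: positions 7-7 -> 'a'
  Run 3: positions 9-10 -> 'aa'
Non-empty runs found: ['aa', 'a', 'aa']
Count: 3

3


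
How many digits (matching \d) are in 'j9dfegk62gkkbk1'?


\d matches any digit 0-9.
Scanning 'j9dfegk62gkkbk1':
  pos 1: '9' -> DIGIT
  pos 7: '6' -> DIGIT
  pos 8: '2' -> DIGIT
  pos 14: '1' -> DIGIT
Digits found: ['9', '6', '2', '1']
Total: 4

4


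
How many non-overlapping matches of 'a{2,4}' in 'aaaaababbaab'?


Pattern 'a{2,4}' matches between 2 and 4 consecutive a's (greedy).
String: 'aaaaababbaab'
Finding runs of a's and applying greedy matching:
  Run at pos 0: 'aaaaa' (length 5)
  Run at pos 6: 'a' (length 1)
  Run at pos 9: 'aa' (length 2)
Matches: ['aaaa', 'aa']
Count: 2

2


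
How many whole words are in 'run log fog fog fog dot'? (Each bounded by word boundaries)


Word boundaries (\b) mark the start/end of each word.
Text: 'run log fog fog fog dot'
Splitting by whitespace:
  Word 1: 'run'
  Word 2: 'log'
  Word 3: 'fog'
  Word 4: 'fog'
  Word 5: 'fog'
  Word 6: 'dot'
Total whole words: 6

6


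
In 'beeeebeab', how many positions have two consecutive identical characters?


Looking for consecutive identical characters in 'beeeebeab':
  pos 0-1: 'b' vs 'e' -> different
  pos 1-2: 'e' vs 'e' -> MATCH ('ee')
  pos 2-3: 'e' vs 'e' -> MATCH ('ee')
  pos 3-4: 'e' vs 'e' -> MATCH ('ee')
  pos 4-5: 'e' vs 'b' -> different
  pos 5-6: 'b' vs 'e' -> different
  pos 6-7: 'e' vs 'a' -> different
  pos 7-8: 'a' vs 'b' -> different
Consecutive identical pairs: ['ee', 'ee', 'ee']
Count: 3

3


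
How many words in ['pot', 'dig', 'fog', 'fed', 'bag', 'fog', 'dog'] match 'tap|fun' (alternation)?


Alternation 'tap|fun' matches either 'tap' or 'fun'.
Checking each word:
  'pot' -> no
  'dig' -> no
  'fog' -> no
  'fed' -> no
  'bag' -> no
  'fog' -> no
  'dog' -> no
Matches: []
Count: 0

0


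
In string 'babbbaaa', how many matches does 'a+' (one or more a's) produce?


Pattern 'a+' matches one or more consecutive a's.
String: 'babbbaaa'
Scanning for runs of a:
  Match 1: 'a' (length 1)
  Match 2: 'aaa' (length 3)
Total matches: 2

2


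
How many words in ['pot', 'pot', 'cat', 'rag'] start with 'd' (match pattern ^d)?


Pattern ^d anchors to start of word. Check which words begin with 'd':
  'pot' -> no
  'pot' -> no
  'cat' -> no
  'rag' -> no
Matching words: []
Count: 0

0


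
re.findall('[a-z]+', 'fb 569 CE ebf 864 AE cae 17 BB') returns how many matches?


Pattern '[a-z]+' finds one or more lowercase letters.
Text: 'fb 569 CE ebf 864 AE cae 17 BB'
Scanning for matches:
  Match 1: 'fb'
  Match 2: 'ebf'
  Match 3: 'cae'
Total matches: 3

3


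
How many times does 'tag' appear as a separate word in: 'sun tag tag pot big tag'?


Scanning each word for exact match 'tag':
  Word 1: 'sun' -> no
  Word 2: 'tag' -> MATCH
  Word 3: 'tag' -> MATCH
  Word 4: 'pot' -> no
  Word 5: 'big' -> no
  Word 6: 'tag' -> MATCH
Total matches: 3

3


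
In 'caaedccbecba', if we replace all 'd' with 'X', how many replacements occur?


re.sub('d', 'X', text) replaces every occurrence of 'd' with 'X'.
Text: 'caaedccbecba'
Scanning for 'd':
  pos 4: 'd' -> replacement #1
Total replacements: 1

1


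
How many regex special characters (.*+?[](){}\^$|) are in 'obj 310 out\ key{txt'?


Regex special characters are: . * + ? [ ] ( ) { } \ ^ $ |
Scanning 'obj 310 out\ key{txt':
  pos 11: '\' -> SPECIAL
  pos 16: '{' -> SPECIAL
Special chars found: ['\\', '{']
Total: 2

2


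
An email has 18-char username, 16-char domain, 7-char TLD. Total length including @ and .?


An email address has format: username@domain.tld
Username length: 18
'@' character: 1
Domain length: 16
'.' character: 1
TLD length: 7
Total = 18 + 1 + 16 + 1 + 7 = 43

43


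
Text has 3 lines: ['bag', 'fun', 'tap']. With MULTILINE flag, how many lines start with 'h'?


With MULTILINE flag, ^ matches the start of each line.
Lines: ['bag', 'fun', 'tap']
Checking which lines start with 'h':
  Line 1: 'bag' -> no
  Line 2: 'fun' -> no
  Line 3: 'tap' -> no
Matching lines: []
Count: 0

0


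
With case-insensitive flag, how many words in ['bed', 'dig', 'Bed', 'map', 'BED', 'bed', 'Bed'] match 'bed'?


Case-insensitive matching: compare each word's lowercase form to 'bed'.
  'bed' -> lower='bed' -> MATCH
  'dig' -> lower='dig' -> no
  'Bed' -> lower='bed' -> MATCH
  'map' -> lower='map' -> no
  'BED' -> lower='bed' -> MATCH
  'bed' -> lower='bed' -> MATCH
  'Bed' -> lower='bed' -> MATCH
Matches: ['bed', 'Bed', 'BED', 'bed', 'Bed']
Count: 5

5


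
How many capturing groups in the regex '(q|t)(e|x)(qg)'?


To count capturing groups, count each '(' that starts a group.
Pattern: '(q|t)(e|x)(qg)'
Walking through the pattern:
  Position 0: '(' -> group #1
  Position 5: '(' -> group #2
  Position 10: '(' -> group #3
Total capturing groups: 3

3


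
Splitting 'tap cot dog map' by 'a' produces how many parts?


Splitting by 'a' breaks the string at each occurrence of the separator.
Text: 'tap cot dog map'
Parts after split:
  Part 1: 't'
  Part 2: 'p cot dog m'
  Part 3: 'p'
Total parts: 3

3


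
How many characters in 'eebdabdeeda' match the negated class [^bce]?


Negated class [^bce] matches any char NOT in {b, c, e}
Scanning 'eebdabdeeda':
  pos 0: 'e' -> no (excluded)
  pos 1: 'e' -> no (excluded)
  pos 2: 'b' -> no (excluded)
  pos 3: 'd' -> MATCH
  pos 4: 'a' -> MATCH
  pos 5: 'b' -> no (excluded)
  pos 6: 'd' -> MATCH
  pos 7: 'e' -> no (excluded)
  pos 8: 'e' -> no (excluded)
  pos 9: 'd' -> MATCH
  pos 10: 'a' -> MATCH
Total matches: 5

5


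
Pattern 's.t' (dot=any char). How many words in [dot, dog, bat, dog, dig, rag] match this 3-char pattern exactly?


Pattern 's.t' means: starts with 's', any single char, ends with 't'.
Checking each word (must be exactly 3 chars):
  'dot' (len=3): no
  'dog' (len=3): no
  'bat' (len=3): no
  'dog' (len=3): no
  'dig' (len=3): no
  'rag' (len=3): no
Matching words: []
Total: 0

0


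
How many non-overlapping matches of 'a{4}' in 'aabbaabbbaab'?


Pattern 'a{4}' matches exactly 4 consecutive a's (greedy, non-overlapping).
String: 'aabbaabbbaab'
Scanning for runs of a's:
  Run at pos 0: 'aa' (length 2) -> 0 match(es)
  Run at pos 4: 'aa' (length 2) -> 0 match(es)
  Run at pos 9: 'aa' (length 2) -> 0 match(es)
Matches found: []
Total: 0

0


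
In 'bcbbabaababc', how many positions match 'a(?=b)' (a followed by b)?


Lookahead 'a(?=b)' matches 'a' only when followed by 'b'.
String: 'bcbbabaababc'
Checking each position where char is 'a':
  pos 4: 'a' -> MATCH (next='b')
  pos 6: 'a' -> no (next='a')
  pos 7: 'a' -> MATCH (next='b')
  pos 9: 'a' -> MATCH (next='b')
Matching positions: [4, 7, 9]
Count: 3

3


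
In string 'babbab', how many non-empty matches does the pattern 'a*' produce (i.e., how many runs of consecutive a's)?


Pattern 'a*' matches zero or more a's. We want non-empty runs of consecutive a's.
String: 'babbab'
Walking through the string to find runs of a's:
  Run 1: positions 1-1 -> 'a'
  Run 2: positions 4-4 -> 'a'
Non-empty runs found: ['a', 'a']
Count: 2

2


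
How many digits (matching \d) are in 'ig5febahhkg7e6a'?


\d matches any digit 0-9.
Scanning 'ig5febahhkg7e6a':
  pos 2: '5' -> DIGIT
  pos 11: '7' -> DIGIT
  pos 13: '6' -> DIGIT
Digits found: ['5', '7', '6']
Total: 3

3


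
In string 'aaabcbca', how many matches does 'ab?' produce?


Pattern 'ab?' matches 'a' optionally followed by 'b'.
String: 'aaabcbca'
Scanning left to right for 'a' then checking next char:
  Match 1: 'a' (a not followed by b)
  Match 2: 'a' (a not followed by b)
  Match 3: 'ab' (a followed by b)
  Match 4: 'a' (a not followed by b)
Total matches: 4

4


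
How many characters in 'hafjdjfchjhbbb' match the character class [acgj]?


Character class [acgj] matches any of: {a, c, g, j}
Scanning string 'hafjdjfchjhbbb' character by character:
  pos 0: 'h' -> no
  pos 1: 'a' -> MATCH
  pos 2: 'f' -> no
  pos 3: 'j' -> MATCH
  pos 4: 'd' -> no
  pos 5: 'j' -> MATCH
  pos 6: 'f' -> no
  pos 7: 'c' -> MATCH
  pos 8: 'h' -> no
  pos 9: 'j' -> MATCH
  pos 10: 'h' -> no
  pos 11: 'b' -> no
  pos 12: 'b' -> no
  pos 13: 'b' -> no
Total matches: 5

5


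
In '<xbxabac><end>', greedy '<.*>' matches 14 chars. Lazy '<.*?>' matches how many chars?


Greedy '<.*>' tries to match as MUCH as possible.
Lazy '<.*?>' tries to match as LITTLE as possible.

String: '<xbxabac><end>'
Greedy '<.*>' starts at first '<' and extends to the LAST '>': '<xbxabac><end>' (14 chars)
Lazy '<.*?>' starts at first '<' and stops at the FIRST '>': '<xbxabac>' (9 chars)

9


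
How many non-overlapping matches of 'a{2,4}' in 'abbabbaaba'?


Pattern 'a{2,4}' matches between 2 and 4 consecutive a's (greedy).
String: 'abbabbaaba'
Finding runs of a's and applying greedy matching:
  Run at pos 0: 'a' (length 1)
  Run at pos 3: 'a' (length 1)
  Run at pos 6: 'aa' (length 2)
  Run at pos 9: 'a' (length 1)
Matches: ['aa']
Count: 1

1


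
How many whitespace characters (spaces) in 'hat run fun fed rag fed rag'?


\s matches whitespace characters (spaces, tabs, etc.).
Text: 'hat run fun fed rag fed rag'
This text has 7 words separated by spaces.
Number of spaces = number of words - 1 = 7 - 1 = 6

6


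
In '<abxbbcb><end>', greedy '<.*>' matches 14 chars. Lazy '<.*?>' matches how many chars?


Greedy '<.*>' tries to match as MUCH as possible.
Lazy '<.*?>' tries to match as LITTLE as possible.

String: '<abxbbcb><end>'
Greedy '<.*>' starts at first '<' and extends to the LAST '>': '<abxbbcb><end>' (14 chars)
Lazy '<.*?>' starts at first '<' and stops at the FIRST '>': '<abxbbcb>' (9 chars)

9


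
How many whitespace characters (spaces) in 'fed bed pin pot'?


\s matches whitespace characters (spaces, tabs, etc.).
Text: 'fed bed pin pot'
This text has 4 words separated by spaces.
Number of spaces = number of words - 1 = 4 - 1 = 3

3


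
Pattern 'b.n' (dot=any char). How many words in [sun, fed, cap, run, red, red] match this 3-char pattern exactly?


Pattern 'b.n' means: starts with 'b', any single char, ends with 'n'.
Checking each word (must be exactly 3 chars):
  'sun' (len=3): no
  'fed' (len=3): no
  'cap' (len=3): no
  'run' (len=3): no
  'red' (len=3): no
  'red' (len=3): no
Matching words: []
Total: 0

0


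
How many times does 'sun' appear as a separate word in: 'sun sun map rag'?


Scanning each word for exact match 'sun':
  Word 1: 'sun' -> MATCH
  Word 2: 'sun' -> MATCH
  Word 3: 'map' -> no
  Word 4: 'rag' -> no
Total matches: 2

2


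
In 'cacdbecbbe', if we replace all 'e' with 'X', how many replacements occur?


re.sub('e', 'X', text) replaces every occurrence of 'e' with 'X'.
Text: 'cacdbecbbe'
Scanning for 'e':
  pos 5: 'e' -> replacement #1
  pos 9: 'e' -> replacement #2
Total replacements: 2

2


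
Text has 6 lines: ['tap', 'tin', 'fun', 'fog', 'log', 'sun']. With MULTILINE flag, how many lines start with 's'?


With MULTILINE flag, ^ matches the start of each line.
Lines: ['tap', 'tin', 'fun', 'fog', 'log', 'sun']
Checking which lines start with 's':
  Line 1: 'tap' -> no
  Line 2: 'tin' -> no
  Line 3: 'fun' -> no
  Line 4: 'fog' -> no
  Line 5: 'log' -> no
  Line 6: 'sun' -> MATCH
Matching lines: ['sun']
Count: 1

1


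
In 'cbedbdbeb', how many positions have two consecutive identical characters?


Looking for consecutive identical characters in 'cbedbdbeb':
  pos 0-1: 'c' vs 'b' -> different
  pos 1-2: 'b' vs 'e' -> different
  pos 2-3: 'e' vs 'd' -> different
  pos 3-4: 'd' vs 'b' -> different
  pos 4-5: 'b' vs 'd' -> different
  pos 5-6: 'd' vs 'b' -> different
  pos 6-7: 'b' vs 'e' -> different
  pos 7-8: 'e' vs 'b' -> different
Consecutive identical pairs: []
Count: 0

0


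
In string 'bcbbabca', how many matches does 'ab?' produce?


Pattern 'ab?' matches 'a' optionally followed by 'b'.
String: 'bcbbabca'
Scanning left to right for 'a' then checking next char:
  Match 1: 'ab' (a followed by b)
  Match 2: 'a' (a not followed by b)
Total matches: 2

2


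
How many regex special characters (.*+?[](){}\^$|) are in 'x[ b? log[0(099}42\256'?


Regex special characters are: . * + ? [ ] ( ) { } \ ^ $ |
Scanning 'x[ b? log[0(099}42\256':
  pos 1: '[' -> SPECIAL
  pos 4: '?' -> SPECIAL
  pos 9: '[' -> SPECIAL
  pos 11: '(' -> SPECIAL
  pos 15: '}' -> SPECIAL
  pos 18: '\' -> SPECIAL
Special chars found: ['[', '?', '[', '(', '}', '\\']
Total: 6

6


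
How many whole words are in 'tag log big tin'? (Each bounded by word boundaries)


Word boundaries (\b) mark the start/end of each word.
Text: 'tag log big tin'
Splitting by whitespace:
  Word 1: 'tag'
  Word 2: 'log'
  Word 3: 'big'
  Word 4: 'tin'
Total whole words: 4

4


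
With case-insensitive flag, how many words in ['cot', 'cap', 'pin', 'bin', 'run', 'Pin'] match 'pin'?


Case-insensitive matching: compare each word's lowercase form to 'pin'.
  'cot' -> lower='cot' -> no
  'cap' -> lower='cap' -> no
  'pin' -> lower='pin' -> MATCH
  'bin' -> lower='bin' -> no
  'run' -> lower='run' -> no
  'Pin' -> lower='pin' -> MATCH
Matches: ['pin', 'Pin']
Count: 2

2


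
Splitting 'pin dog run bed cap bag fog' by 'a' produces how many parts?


Splitting by 'a' breaks the string at each occurrence of the separator.
Text: 'pin dog run bed cap bag fog'
Parts after split:
  Part 1: 'pin dog run bed c'
  Part 2: 'p b'
  Part 3: 'g fog'
Total parts: 3

3


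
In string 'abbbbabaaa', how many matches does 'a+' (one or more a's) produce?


Pattern 'a+' matches one or more consecutive a's.
String: 'abbbbabaaa'
Scanning for runs of a:
  Match 1: 'a' (length 1)
  Match 2: 'a' (length 1)
  Match 3: 'aaa' (length 3)
Total matches: 3

3


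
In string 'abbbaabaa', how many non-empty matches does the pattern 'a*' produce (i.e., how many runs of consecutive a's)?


Pattern 'a*' matches zero or more a's. We want non-empty runs of consecutive a's.
String: 'abbbaabaa'
Walking through the string to find runs of a's:
  Run 1: positions 0-0 -> 'a'
  Run 2: positions 4-5 -> 'aa'
  Run 3: positions 7-8 -> 'aa'
Non-empty runs found: ['a', 'aa', 'aa']
Count: 3

3


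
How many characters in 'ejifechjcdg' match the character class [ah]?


Character class [ah] matches any of: {a, h}
Scanning string 'ejifechjcdg' character by character:
  pos 0: 'e' -> no
  pos 1: 'j' -> no
  pos 2: 'i' -> no
  pos 3: 'f' -> no
  pos 4: 'e' -> no
  pos 5: 'c' -> no
  pos 6: 'h' -> MATCH
  pos 7: 'j' -> no
  pos 8: 'c' -> no
  pos 9: 'd' -> no
  pos 10: 'g' -> no
Total matches: 1

1


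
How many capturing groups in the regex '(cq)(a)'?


To count capturing groups, count each '(' that starts a group.
Pattern: '(cq)(a)'
Walking through the pattern:
  Position 0: '(' -> group #1
  Position 4: '(' -> group #2
Total capturing groups: 2

2


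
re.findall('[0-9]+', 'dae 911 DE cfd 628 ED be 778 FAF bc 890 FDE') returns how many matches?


Pattern '[0-9]+' finds one or more digits.
Text: 'dae 911 DE cfd 628 ED be 778 FAF bc 890 FDE'
Scanning for matches:
  Match 1: '911'
  Match 2: '628'
  Match 3: '778'
  Match 4: '890'
Total matches: 4

4


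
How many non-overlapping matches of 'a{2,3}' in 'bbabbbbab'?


Pattern 'a{2,3}' matches between 2 and 3 consecutive a's (greedy).
String: 'bbabbbbab'
Finding runs of a's and applying greedy matching:
  Run at pos 2: 'a' (length 1)
  Run at pos 7: 'a' (length 1)
Matches: []
Count: 0

0


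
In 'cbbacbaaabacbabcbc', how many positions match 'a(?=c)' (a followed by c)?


Lookahead 'a(?=c)' matches 'a' only when followed by 'c'.
String: 'cbbacbaaabacbabcbc'
Checking each position where char is 'a':
  pos 3: 'a' -> MATCH (next='c')
  pos 6: 'a' -> no (next='a')
  pos 7: 'a' -> no (next='a')
  pos 8: 'a' -> no (next='b')
  pos 10: 'a' -> MATCH (next='c')
  pos 13: 'a' -> no (next='b')
Matching positions: [3, 10]
Count: 2

2


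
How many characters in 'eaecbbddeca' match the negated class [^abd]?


Negated class [^abd] matches any char NOT in {a, b, d}
Scanning 'eaecbbddeca':
  pos 0: 'e' -> MATCH
  pos 1: 'a' -> no (excluded)
  pos 2: 'e' -> MATCH
  pos 3: 'c' -> MATCH
  pos 4: 'b' -> no (excluded)
  pos 5: 'b' -> no (excluded)
  pos 6: 'd' -> no (excluded)
  pos 7: 'd' -> no (excluded)
  pos 8: 'e' -> MATCH
  pos 9: 'c' -> MATCH
  pos 10: 'a' -> no (excluded)
Total matches: 5

5


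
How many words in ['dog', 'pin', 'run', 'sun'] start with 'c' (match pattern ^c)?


Pattern ^c anchors to start of word. Check which words begin with 'c':
  'dog' -> no
  'pin' -> no
  'run' -> no
  'sun' -> no
Matching words: []
Count: 0

0


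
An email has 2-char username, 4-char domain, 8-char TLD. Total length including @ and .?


An email address has format: username@domain.tld
Username length: 2
'@' character: 1
Domain length: 4
'.' character: 1
TLD length: 8
Total = 2 + 1 + 4 + 1 + 8 = 16

16


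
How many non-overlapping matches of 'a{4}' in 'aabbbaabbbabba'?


Pattern 'a{4}' matches exactly 4 consecutive a's (greedy, non-overlapping).
String: 'aabbbaabbbabba'
Scanning for runs of a's:
  Run at pos 0: 'aa' (length 2) -> 0 match(es)
  Run at pos 5: 'aa' (length 2) -> 0 match(es)
  Run at pos 10: 'a' (length 1) -> 0 match(es)
  Run at pos 13: 'a' (length 1) -> 0 match(es)
Matches found: []
Total: 0

0


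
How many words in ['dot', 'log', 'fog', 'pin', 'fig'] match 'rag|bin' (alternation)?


Alternation 'rag|bin' matches either 'rag' or 'bin'.
Checking each word:
  'dot' -> no
  'log' -> no
  'fog' -> no
  'pin' -> no
  'fig' -> no
Matches: []
Count: 0

0


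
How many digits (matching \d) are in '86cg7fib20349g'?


\d matches any digit 0-9.
Scanning '86cg7fib20349g':
  pos 0: '8' -> DIGIT
  pos 1: '6' -> DIGIT
  pos 4: '7' -> DIGIT
  pos 8: '2' -> DIGIT
  pos 9: '0' -> DIGIT
  pos 10: '3' -> DIGIT
  pos 11: '4' -> DIGIT
  pos 12: '9' -> DIGIT
Digits found: ['8', '6', '7', '2', '0', '3', '4', '9']
Total: 8

8


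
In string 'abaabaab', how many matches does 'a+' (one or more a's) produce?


Pattern 'a+' matches one or more consecutive a's.
String: 'abaabaab'
Scanning for runs of a:
  Match 1: 'a' (length 1)
  Match 2: 'aa' (length 2)
  Match 3: 'aa' (length 2)
Total matches: 3

3


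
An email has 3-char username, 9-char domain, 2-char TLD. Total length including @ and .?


An email address has format: username@domain.tld
Username length: 3
'@' character: 1
Domain length: 9
'.' character: 1
TLD length: 2
Total = 3 + 1 + 9 + 1 + 2 = 16

16


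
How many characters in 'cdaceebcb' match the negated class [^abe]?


Negated class [^abe] matches any char NOT in {a, b, e}
Scanning 'cdaceebcb':
  pos 0: 'c' -> MATCH
  pos 1: 'd' -> MATCH
  pos 2: 'a' -> no (excluded)
  pos 3: 'c' -> MATCH
  pos 4: 'e' -> no (excluded)
  pos 5: 'e' -> no (excluded)
  pos 6: 'b' -> no (excluded)
  pos 7: 'c' -> MATCH
  pos 8: 'b' -> no (excluded)
Total matches: 4

4


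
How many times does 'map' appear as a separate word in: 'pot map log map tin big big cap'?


Scanning each word for exact match 'map':
  Word 1: 'pot' -> no
  Word 2: 'map' -> MATCH
  Word 3: 'log' -> no
  Word 4: 'map' -> MATCH
  Word 5: 'tin' -> no
  Word 6: 'big' -> no
  Word 7: 'big' -> no
  Word 8: 'cap' -> no
Total matches: 2

2


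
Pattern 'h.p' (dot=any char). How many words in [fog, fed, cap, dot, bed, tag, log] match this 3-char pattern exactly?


Pattern 'h.p' means: starts with 'h', any single char, ends with 'p'.
Checking each word (must be exactly 3 chars):
  'fog' (len=3): no
  'fed' (len=3): no
  'cap' (len=3): no
  'dot' (len=3): no
  'bed' (len=3): no
  'tag' (len=3): no
  'log' (len=3): no
Matching words: []
Total: 0

0


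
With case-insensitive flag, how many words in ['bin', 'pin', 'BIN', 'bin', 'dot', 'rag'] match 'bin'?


Case-insensitive matching: compare each word's lowercase form to 'bin'.
  'bin' -> lower='bin' -> MATCH
  'pin' -> lower='pin' -> no
  'BIN' -> lower='bin' -> MATCH
  'bin' -> lower='bin' -> MATCH
  'dot' -> lower='dot' -> no
  'rag' -> lower='rag' -> no
Matches: ['bin', 'BIN', 'bin']
Count: 3

3


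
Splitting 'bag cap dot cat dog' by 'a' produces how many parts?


Splitting by 'a' breaks the string at each occurrence of the separator.
Text: 'bag cap dot cat dog'
Parts after split:
  Part 1: 'b'
  Part 2: 'g c'
  Part 3: 'p dot c'
  Part 4: 't dog'
Total parts: 4

4


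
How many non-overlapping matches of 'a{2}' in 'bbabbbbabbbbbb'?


Pattern 'a{2}' matches exactly 2 consecutive a's (greedy, non-overlapping).
String: 'bbabbbbabbbbbb'
Scanning for runs of a's:
  Run at pos 2: 'a' (length 1) -> 0 match(es)
  Run at pos 7: 'a' (length 1) -> 0 match(es)
Matches found: []
Total: 0

0


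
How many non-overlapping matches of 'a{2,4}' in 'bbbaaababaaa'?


Pattern 'a{2,4}' matches between 2 and 4 consecutive a's (greedy).
String: 'bbbaaababaaa'
Finding runs of a's and applying greedy matching:
  Run at pos 3: 'aaa' (length 3)
  Run at pos 7: 'a' (length 1)
  Run at pos 9: 'aaa' (length 3)
Matches: ['aaa', 'aaa']
Count: 2

2


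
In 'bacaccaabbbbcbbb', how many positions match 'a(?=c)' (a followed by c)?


Lookahead 'a(?=c)' matches 'a' only when followed by 'c'.
String: 'bacaccaabbbbcbbb'
Checking each position where char is 'a':
  pos 1: 'a' -> MATCH (next='c')
  pos 3: 'a' -> MATCH (next='c')
  pos 6: 'a' -> no (next='a')
  pos 7: 'a' -> no (next='b')
Matching positions: [1, 3]
Count: 2

2


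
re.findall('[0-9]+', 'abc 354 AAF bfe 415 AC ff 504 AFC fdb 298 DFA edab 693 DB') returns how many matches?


Pattern '[0-9]+' finds one or more digits.
Text: 'abc 354 AAF bfe 415 AC ff 504 AFC fdb 298 DFA edab 693 DB'
Scanning for matches:
  Match 1: '354'
  Match 2: '415'
  Match 3: '504'
  Match 4: '298'
  Match 5: '693'
Total matches: 5

5


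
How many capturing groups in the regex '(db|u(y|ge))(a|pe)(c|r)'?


To count capturing groups, count each '(' that starts a group.
Pattern: '(db|u(y|ge))(a|pe)(c|r)'
Walking through the pattern:
  Position 0: '(' -> group #1
  Position 5: '(' -> group #2
  Position 12: '(' -> group #3
  Position 18: '(' -> group #4
Total capturing groups: 4

4


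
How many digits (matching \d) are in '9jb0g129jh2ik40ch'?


\d matches any digit 0-9.
Scanning '9jb0g129jh2ik40ch':
  pos 0: '9' -> DIGIT
  pos 3: '0' -> DIGIT
  pos 5: '1' -> DIGIT
  pos 6: '2' -> DIGIT
  pos 7: '9' -> DIGIT
  pos 10: '2' -> DIGIT
  pos 13: '4' -> DIGIT
  pos 14: '0' -> DIGIT
Digits found: ['9', '0', '1', '2', '9', '2', '4', '0']
Total: 8

8


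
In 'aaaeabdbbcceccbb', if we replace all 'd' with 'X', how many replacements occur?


re.sub('d', 'X', text) replaces every occurrence of 'd' with 'X'.
Text: 'aaaeabdbbcceccbb'
Scanning for 'd':
  pos 6: 'd' -> replacement #1
Total replacements: 1

1


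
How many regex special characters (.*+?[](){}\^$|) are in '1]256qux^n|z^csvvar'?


Regex special characters are: . * + ? [ ] ( ) { } \ ^ $ |
Scanning '1]256qux^n|z^csvvar':
  pos 1: ']' -> SPECIAL
  pos 8: '^' -> SPECIAL
  pos 10: '|' -> SPECIAL
  pos 12: '^' -> SPECIAL
Special chars found: [']', '^', '|', '^']
Total: 4

4


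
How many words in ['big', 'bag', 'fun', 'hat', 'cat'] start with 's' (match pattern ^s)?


Pattern ^s anchors to start of word. Check which words begin with 's':
  'big' -> no
  'bag' -> no
  'fun' -> no
  'hat' -> no
  'cat' -> no
Matching words: []
Count: 0

0
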